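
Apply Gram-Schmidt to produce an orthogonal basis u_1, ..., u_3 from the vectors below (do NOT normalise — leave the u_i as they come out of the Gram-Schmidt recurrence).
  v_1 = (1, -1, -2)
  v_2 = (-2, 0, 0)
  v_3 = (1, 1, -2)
Orthogonal basis:
  u_1 = (1, -1, -2)
  u_2 = (-5/3, -1/3, -2/3)
  u_3 = (0, 8/5, -4/5)

Apply the Gram-Schmidt recurrence
  u_1 = v_1
  u_i = v_i − Σ_{j<i} ((v_i · u_j) / (u_j · u_j)) · u_j.

Step by step this gives:
  u_1 = (1, -1, -2)
  u_2 = (-5/3, -1/3, -2/3)
  u_3 = (0, 8/5, -4/5)

Orthogonality check:
  u_2 · u_1 = 0 (should be 0)
  u_3 · u_1 = 0 (should be 0)
  u_3 · u_2 = 0 (should be 0)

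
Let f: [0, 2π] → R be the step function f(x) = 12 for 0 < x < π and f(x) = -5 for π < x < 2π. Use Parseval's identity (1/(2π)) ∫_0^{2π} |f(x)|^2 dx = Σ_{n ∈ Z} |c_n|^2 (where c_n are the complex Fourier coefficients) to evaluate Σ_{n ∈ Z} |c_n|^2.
Σ |c_n|^2 = 169/2

Parseval equates the L^2 energy of f (normalised by 1/(2π)) with the ℓ^2 sum of its Fourier coefficients: (1/(2π)) ∫_0^{2π} |f|^2 = Σ |c_n|^2.
Compute the left side: (1/(2π)) [∫_0^π 12^2 dx + ∫_π^{2π} (-5)^2 dx] = (1/(2π)) · (144π + 25π) = (144 + 25)/2 = 169/2.
So Σ_{n ∈ Z} |c_n|^2 = 169/2.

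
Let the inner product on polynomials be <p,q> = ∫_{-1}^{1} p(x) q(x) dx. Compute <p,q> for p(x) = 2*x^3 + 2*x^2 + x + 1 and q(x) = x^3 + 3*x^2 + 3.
<p,q> = 538/35

Expand the product: p(x)·q(x) = 2*x^6 + 8*x^5 + 7*x^4 + 10*x^3 + 9*x^2 + 3*x + 3.
∫_{-1}^{1} of each monomial x^k gives [2/(k+1) if k even, 0 if k odd]. Integrating term-by-term (or equivalently evaluating the antiderivative F(x) = 2*x^7/7 + 4*x^6/3 + 7*x^5/5 + 5*x^4/2 + 3*x^3 + 3*x^2/2 + 3*x at the endpoints):
  F(1) − F(−1) = 1367/105 − (-247/105) = 538/35.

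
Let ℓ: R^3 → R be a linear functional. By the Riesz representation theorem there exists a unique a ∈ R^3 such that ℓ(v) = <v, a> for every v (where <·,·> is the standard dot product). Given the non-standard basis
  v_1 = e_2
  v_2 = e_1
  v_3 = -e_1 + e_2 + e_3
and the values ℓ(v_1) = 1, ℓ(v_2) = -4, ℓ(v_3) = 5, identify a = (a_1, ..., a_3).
a = (-4, 1, 0)

Write a = (a_1, ..., a_3) in the standard basis. For each basis vector v_i, ℓ(v_i) = <v_i, a> is a linear equation in the a_j's. Collect the n equations into a matrix system V a = ℓ, where row i of V is v_i (expressed in the standard basis). Since V is invertible (lower-triangular with 1s on the diagonal, up to permutation), solve by back-substitution:
  V =
[[0, 1, 0],
 [1, 0, 0],
 [-1, 1, 1]]
  V a = (1, -4, 5)
Solving gives a = (-4, 1, 0).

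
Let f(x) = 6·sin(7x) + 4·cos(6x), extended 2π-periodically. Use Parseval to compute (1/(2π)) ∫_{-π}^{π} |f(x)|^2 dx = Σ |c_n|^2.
Σ |c_n|^2 = 26

Expand |f|^2 and use orthogonality of {sin(nx), cos(mx)} on [-π, π]:
  ∫_{-π}^{π} sin(nx)^2 dx = π, ∫ cos(mx)^2 dx = π, and cross terms integrate to 0.
So ∫_{-π}^{π} f(x)^2 dx = 6^2 · π + 4^2 · π = (36 + 16)π.
Divide by 2π: (36 + 16)/2 = 26.
By Parseval, this equals Σ |c_n|^2.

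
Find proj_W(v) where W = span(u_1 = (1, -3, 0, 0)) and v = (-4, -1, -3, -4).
proj_W(v) = (-1/10, 3/10, 0, 0)

Set up U = [u_1 | ... | u_1] ∈ R^(4×1). The projector onto W = col(U) is P = U (U^T U)^(-1) U^T.
Compute U^T U =
  [10],
and U^T v = (-1).
Solve U^T U · c = U^T v for the coefficients: c = (-1/10). The projection is proj_W(v) = U c.
Check: (v - proj_W(v)) · u_1 = 0  (should be 0).
Result: proj_W(v) = (-1/10, 3/10, 0, 0).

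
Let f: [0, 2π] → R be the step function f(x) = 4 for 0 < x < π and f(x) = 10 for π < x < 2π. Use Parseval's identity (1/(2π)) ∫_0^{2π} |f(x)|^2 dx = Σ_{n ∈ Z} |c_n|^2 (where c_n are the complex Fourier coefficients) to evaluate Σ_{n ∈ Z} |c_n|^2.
Σ |c_n|^2 = 58

Parseval equates the L^2 energy of f (normalised by 1/(2π)) with the ℓ^2 sum of its Fourier coefficients: (1/(2π)) ∫_0^{2π} |f|^2 = Σ |c_n|^2.
Compute the left side: (1/(2π)) [∫_0^π 4^2 dx + ∫_π^{2π} 10^2 dx] = (1/(2π)) · (16π + 100π) = (16 + 100)/2 = 58.
So Σ_{n ∈ Z} |c_n|^2 = 58.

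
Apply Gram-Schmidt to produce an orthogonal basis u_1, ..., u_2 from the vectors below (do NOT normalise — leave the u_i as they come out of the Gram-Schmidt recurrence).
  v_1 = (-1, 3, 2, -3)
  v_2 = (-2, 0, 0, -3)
Orthogonal basis:
  u_1 = (-1, 3, 2, -3)
  u_2 = (-35/23, -33/23, -22/23, -36/23)

Apply the Gram-Schmidt recurrence
  u_1 = v_1
  u_i = v_i − Σ_{j<i} ((v_i · u_j) / (u_j · u_j)) · u_j.

Step by step this gives:
  u_1 = (-1, 3, 2, -3)
  u_2 = (-35/23, -33/23, -22/23, -36/23)

Orthogonality check:
  u_2 · u_1 = 0 (should be 0)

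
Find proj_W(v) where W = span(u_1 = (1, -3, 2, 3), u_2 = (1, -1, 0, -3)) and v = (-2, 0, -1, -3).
proj_W(v) = (-1/19, 1, -18/19, -51/19)

Set up U = [u_1 | ... | u_2] ∈ R^(4×2). The projector onto W = col(U) is P = U (U^T U)^(-1) U^T.
Compute U^T U =
  [23, -5]
  [-5, 11],
and U^T v = (-13, 7).
Solve U^T U · c = U^T v for the coefficients: c = (-9/19, 8/19). The projection is proj_W(v) = U c.
Check: (v - proj_W(v)) · u_1 = 0  (should be 0).
Check: (v - proj_W(v)) · u_2 = 0  (should be 0).
Result: proj_W(v) = (-1/19, 1, -18/19, -51/19).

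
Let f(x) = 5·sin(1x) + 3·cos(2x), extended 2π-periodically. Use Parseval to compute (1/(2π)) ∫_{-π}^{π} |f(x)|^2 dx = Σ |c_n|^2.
Σ |c_n|^2 = 17

Expand |f|^2 and use orthogonality of {sin(nx), cos(mx)} on [-π, π]:
  ∫_{-π}^{π} sin(nx)^2 dx = π, ∫ cos(mx)^2 dx = π, and cross terms integrate to 0.
So ∫_{-π}^{π} f(x)^2 dx = 5^2 · π + 3^2 · π = (25 + 9)π.
Divide by 2π: (25 + 9)/2 = 17.
By Parseval, this equals Σ |c_n|^2.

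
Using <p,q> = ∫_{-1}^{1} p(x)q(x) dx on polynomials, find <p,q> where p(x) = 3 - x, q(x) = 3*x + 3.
<p,q> = 16

Expand the product: p(x)·q(x) = -3*x^2 + 6*x + 9.
∫_{-1}^{1} of each monomial x^k gives [2/(k+1) if k even, 0 if k odd]. Integrating term-by-term (or equivalently evaluating the antiderivative F(x) = -x^3 + 3*x^2 + 9*x at the endpoints):
  F(1) − F(−1) = 11 − (-5) = 16.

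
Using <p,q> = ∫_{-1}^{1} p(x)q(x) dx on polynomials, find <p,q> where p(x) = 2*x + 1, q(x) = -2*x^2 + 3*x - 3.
<p,q> = -10/3

Expand the product: p(x)·q(x) = -4*x^3 + 4*x^2 - 3*x - 3.
∫_{-1}^{1} of each monomial x^k gives [2/(k+1) if k even, 0 if k odd]. Integrating term-by-term (or equivalently evaluating the antiderivative F(x) = -x^4 + 4*x^3/3 - 3*x^2/2 - 3*x at the endpoints):
  F(1) − F(−1) = -25/6 − (-5/6) = -10/3.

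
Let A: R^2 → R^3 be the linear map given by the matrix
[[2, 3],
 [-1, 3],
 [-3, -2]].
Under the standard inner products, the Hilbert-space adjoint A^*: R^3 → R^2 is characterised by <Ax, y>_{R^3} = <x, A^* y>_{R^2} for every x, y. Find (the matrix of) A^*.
A^* = A^T =
[[2, -1, -3],
 [3, 3, -2]]

For real matrices with standard dot products, the defining identity <Ax, y> = <x, A^* y> gives (Ax)^T y = x^T (A^*) y, i.e. x^T A^T y = x^T (A^*) y. Since this holds for all x, y, we must have A^* = A^T. Therefore
A^* =
[[2, -1, -3],
 [3, 3, -2]].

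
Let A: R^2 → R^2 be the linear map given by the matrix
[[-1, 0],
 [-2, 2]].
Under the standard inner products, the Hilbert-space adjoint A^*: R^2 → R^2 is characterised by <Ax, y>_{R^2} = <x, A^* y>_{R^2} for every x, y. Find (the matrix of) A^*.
A^* = A^T =
[[-1, -2],
 [0, 2]]

For real matrices with standard dot products, the defining identity <Ax, y> = <x, A^* y> gives (Ax)^T y = x^T (A^*) y, i.e. x^T A^T y = x^T (A^*) y. Since this holds for all x, y, we must have A^* = A^T. Therefore
A^* =
[[-1, -2],
 [0, 2]].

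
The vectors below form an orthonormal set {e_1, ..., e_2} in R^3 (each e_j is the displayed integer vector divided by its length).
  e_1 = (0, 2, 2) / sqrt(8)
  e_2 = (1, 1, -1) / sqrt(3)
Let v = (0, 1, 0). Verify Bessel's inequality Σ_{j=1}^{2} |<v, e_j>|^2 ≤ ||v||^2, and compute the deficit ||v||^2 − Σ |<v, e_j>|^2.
Σ |<v, e_j>|^2 = 5/6; ||v||^2 = 1; deficit = 1/6

Write each e_j = u_j / sqrt(<u_j, u_j>) where u_j is the displayed integer vector. Then <v, e_j> = <v, u_j> / sqrt(<u_j, u_j>), so |<v, e_j>|^2 = <v, u_j>^2 / <u_j, u_j>.
Coefficients: <v, e_1> = 2/sqrt(8), <v, e_2> = 1/sqrt(3).
Square and sum: Σ |<v, e_j>|^2 = 5/6.
Compute ||v||^2 = v·v = 1.
Deficit = 1 − 5/6 = 1/6 ≥ 0, confirming Bessel's inequality. (The deficit equals ||v − Σ <v,e_j> e_j||^2, the squared distance from v to span{e_j}.)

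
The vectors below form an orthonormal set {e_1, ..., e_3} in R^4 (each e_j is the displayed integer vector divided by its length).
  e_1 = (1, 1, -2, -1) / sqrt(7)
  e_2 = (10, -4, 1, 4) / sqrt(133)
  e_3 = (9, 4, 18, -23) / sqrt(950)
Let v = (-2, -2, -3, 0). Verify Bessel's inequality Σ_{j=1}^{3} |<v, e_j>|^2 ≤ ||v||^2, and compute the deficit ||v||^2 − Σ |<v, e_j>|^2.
Σ |<v, e_j>|^2 = 9; ||v||^2 = 17; deficit = 8

Write each e_j = u_j / sqrt(<u_j, u_j>) where u_j is the displayed integer vector. Then <v, e_j> = <v, u_j> / sqrt(<u_j, u_j>), so |<v, e_j>|^2 = <v, u_j>^2 / <u_j, u_j>.
Coefficients: <v, e_1> = 2/sqrt(7), <v, e_2> = -15/sqrt(133), <v, e_3> = -80/sqrt(950).
Square and sum: Σ |<v, e_j>|^2 = 9.
Compute ||v||^2 = v·v = 17.
Deficit = 17 − 9 = 8 ≥ 0, confirming Bessel's inequality. (The deficit equals ||v − Σ <v,e_j> e_j||^2, the squared distance from v to span{e_j}.)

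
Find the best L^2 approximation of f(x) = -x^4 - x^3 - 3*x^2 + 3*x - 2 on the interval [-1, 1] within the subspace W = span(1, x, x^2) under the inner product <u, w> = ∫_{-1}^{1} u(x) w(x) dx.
g(x) = -27*x^2/7 + 12*x/5 - 67/35

The best approximation g ∈ W is the orthogonal projection of f onto W. Writing g = a_0 + a_1 x + a_2 x^2, the coefficients solve the normal equations G · a = b where
  G_{ij} = <φ_i, φ_j> and b_i = <f, φ_i>, with φ_0 = 1, φ_1 = x, φ_2 = x^2.
G =
  [2, 0, 2/3]
  [0, 2/3, 0]
  [2/3, 0, 2/5],
b = (-32/5, 8/5, -296/105).
Solving gives a_0 = -67/35, a_1 = 12/5, a_2 = -27/7, so
  g(x) = -27*x^2/7 + 12*x/5 - 67/35.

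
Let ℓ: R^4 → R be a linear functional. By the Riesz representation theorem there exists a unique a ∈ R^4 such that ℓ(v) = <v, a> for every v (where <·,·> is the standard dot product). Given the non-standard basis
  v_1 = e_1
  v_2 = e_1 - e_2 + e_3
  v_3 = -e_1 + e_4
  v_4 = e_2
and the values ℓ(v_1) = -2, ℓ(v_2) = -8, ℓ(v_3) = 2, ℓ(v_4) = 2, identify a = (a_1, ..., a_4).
a = (-2, 2, -4, 0)

Write a = (a_1, ..., a_4) in the standard basis. For each basis vector v_i, ℓ(v_i) = <v_i, a> is a linear equation in the a_j's. Collect the n equations into a matrix system V a = ℓ, where row i of V is v_i (expressed in the standard basis). Since V is invertible (lower-triangular with 1s on the diagonal, up to permutation), solve by back-substitution:
  V =
[[1, 0, 0, 0],
 [1, -1, 1, 0],
 [-1, 0, 0, 1],
 [0, 1, 0, 0]]
  V a = (-2, -8, 2, 2)
Solving gives a = (-2, 2, -4, 0).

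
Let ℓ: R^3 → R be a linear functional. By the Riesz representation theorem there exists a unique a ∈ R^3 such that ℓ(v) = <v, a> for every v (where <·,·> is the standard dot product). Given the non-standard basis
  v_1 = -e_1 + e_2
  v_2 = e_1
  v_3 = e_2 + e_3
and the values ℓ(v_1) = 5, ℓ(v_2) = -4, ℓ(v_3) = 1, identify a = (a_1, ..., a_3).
a = (-4, 1, 0)

Write a = (a_1, ..., a_3) in the standard basis. For each basis vector v_i, ℓ(v_i) = <v_i, a> is a linear equation in the a_j's. Collect the n equations into a matrix system V a = ℓ, where row i of V is v_i (expressed in the standard basis). Since V is invertible (lower-triangular with 1s on the diagonal, up to permutation), solve by back-substitution:
  V =
[[-1, 1, 0],
 [1, 0, 0],
 [0, 1, 1]]
  V a = (5, -4, 1)
Solving gives a = (-4, 1, 0).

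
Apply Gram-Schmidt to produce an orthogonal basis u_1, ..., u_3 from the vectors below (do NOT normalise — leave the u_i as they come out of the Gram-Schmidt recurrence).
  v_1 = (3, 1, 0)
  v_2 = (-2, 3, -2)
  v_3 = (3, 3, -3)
Orthogonal basis:
  u_1 = (3, 1, 0)
  u_2 = (-11/10, 33/10, -2)
  u_3 = (6/23, -18/23, -33/23)

Apply the Gram-Schmidt recurrence
  u_1 = v_1
  u_i = v_i − Σ_{j<i} ((v_i · u_j) / (u_j · u_j)) · u_j.

Step by step this gives:
  u_1 = (3, 1, 0)
  u_2 = (-11/10, 33/10, -2)
  u_3 = (6/23, -18/23, -33/23)

Orthogonality check:
  u_2 · u_1 = 0 (should be 0)
  u_3 · u_1 = 0 (should be 0)
  u_3 · u_2 = 0 (should be 0)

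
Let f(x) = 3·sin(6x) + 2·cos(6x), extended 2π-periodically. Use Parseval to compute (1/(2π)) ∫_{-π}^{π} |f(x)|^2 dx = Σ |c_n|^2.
Σ |c_n|^2 = 13/2

Expand |f|^2 and use orthogonality of {sin(nx), cos(mx)} on [-π, π]:
  ∫_{-π}^{π} sin(nx)^2 dx = π, ∫ cos(mx)^2 dx = π, and cross terms integrate to 0.
So ∫_{-π}^{π} f(x)^2 dx = 3^2 · π + 2^2 · π = (9 + 4)π.
Divide by 2π: (9 + 4)/2 = 13/2.
By Parseval, this equals Σ |c_n|^2.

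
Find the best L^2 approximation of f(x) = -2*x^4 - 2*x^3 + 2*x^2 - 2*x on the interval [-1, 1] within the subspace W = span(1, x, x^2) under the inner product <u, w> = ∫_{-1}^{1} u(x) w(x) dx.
g(x) = 2*x^2/7 - 16*x/5 + 6/35

The best approximation g ∈ W is the orthogonal projection of f onto W. Writing g = a_0 + a_1 x + a_2 x^2, the coefficients solve the normal equations G · a = b where
  G_{ij} = <φ_i, φ_j> and b_i = <f, φ_i>, with φ_0 = 1, φ_1 = x, φ_2 = x^2.
G =
  [2, 0, 2/3]
  [0, 2/3, 0]
  [2/3, 0, 2/5],
b = (8/15, -32/15, 8/35).
Solving gives a_0 = 6/35, a_1 = -16/5, a_2 = 2/7, so
  g(x) = 2*x^2/7 - 16*x/5 + 6/35.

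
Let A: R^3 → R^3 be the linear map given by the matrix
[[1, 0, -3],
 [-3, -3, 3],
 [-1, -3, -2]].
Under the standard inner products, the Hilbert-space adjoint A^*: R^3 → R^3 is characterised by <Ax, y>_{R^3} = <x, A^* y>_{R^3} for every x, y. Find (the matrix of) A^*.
A^* = A^T =
[[1, -3, -1],
 [0, -3, -3],
 [-3, 3, -2]]

For real matrices with standard dot products, the defining identity <Ax, y> = <x, A^* y> gives (Ax)^T y = x^T (A^*) y, i.e. x^T A^T y = x^T (A^*) y. Since this holds for all x, y, we must have A^* = A^T. Therefore
A^* =
[[1, -3, -1],
 [0, -3, -3],
 [-3, 3, -2]].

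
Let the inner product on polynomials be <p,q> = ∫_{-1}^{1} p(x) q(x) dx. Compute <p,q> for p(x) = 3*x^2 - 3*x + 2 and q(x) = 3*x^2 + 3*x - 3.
<p,q> = -82/5

Expand the product: p(x)·q(x) = 9*x^4 - 12*x^2 + 15*x - 6.
∫_{-1}^{1} of each monomial x^k gives [2/(k+1) if k even, 0 if k odd]. Integrating term-by-term (or equivalently evaluating the antiderivative F(x) = 9*x^5/5 - 4*x^3 + 15*x^2/2 - 6*x at the endpoints):
  F(1) − F(−1) = -7/10 − (157/10) = -82/5.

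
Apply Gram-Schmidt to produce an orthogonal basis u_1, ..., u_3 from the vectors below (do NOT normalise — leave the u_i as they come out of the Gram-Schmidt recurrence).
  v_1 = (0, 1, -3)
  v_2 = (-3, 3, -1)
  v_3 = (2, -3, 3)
Orthogonal basis:
  u_1 = (0, 1, -3)
  u_2 = (-3, 12/5, 4/5)
  u_3 = (-8/77, -9/77, -3/77)

Apply the Gram-Schmidt recurrence
  u_1 = v_1
  u_i = v_i − Σ_{j<i} ((v_i · u_j) / (u_j · u_j)) · u_j.

Step by step this gives:
  u_1 = (0, 1, -3)
  u_2 = (-3, 12/5, 4/5)
  u_3 = (-8/77, -9/77, -3/77)

Orthogonality check:
  u_2 · u_1 = 0 (should be 0)
  u_3 · u_1 = 0 (should be 0)
  u_3 · u_2 = 0 (should be 0)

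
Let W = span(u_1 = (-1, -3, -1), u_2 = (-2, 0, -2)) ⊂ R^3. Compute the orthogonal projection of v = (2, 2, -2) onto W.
proj_W(v) = (0, 2, 0)

Set up U = [u_1 | ... | u_2] ∈ R^(3×2). The projector onto W = col(U) is P = U (U^T U)^(-1) U^T.
Compute U^T U =
  [11, 4]
  [4, 8],
and U^T v = (-6, 0).
Solve U^T U · c = U^T v for the coefficients: c = (-2/3, 1/3). The projection is proj_W(v) = U c.
Check: (v - proj_W(v)) · u_1 = 0  (should be 0).
Check: (v - proj_W(v)) · u_2 = 0  (should be 0).
Result: proj_W(v) = (0, 2, 0).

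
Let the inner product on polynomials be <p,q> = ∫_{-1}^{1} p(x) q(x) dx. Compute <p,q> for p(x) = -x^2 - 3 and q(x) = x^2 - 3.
<p,q> = 88/5

Expand the product: p(x)·q(x) = 9 - x^4.
∫_{-1}^{1} of each monomial x^k gives [2/(k+1) if k even, 0 if k odd]. Integrating term-by-term (or equivalently evaluating the antiderivative F(x) = -x^5/5 + 9*x at the endpoints):
  F(1) − F(−1) = 44/5 − (-44/5) = 88/5.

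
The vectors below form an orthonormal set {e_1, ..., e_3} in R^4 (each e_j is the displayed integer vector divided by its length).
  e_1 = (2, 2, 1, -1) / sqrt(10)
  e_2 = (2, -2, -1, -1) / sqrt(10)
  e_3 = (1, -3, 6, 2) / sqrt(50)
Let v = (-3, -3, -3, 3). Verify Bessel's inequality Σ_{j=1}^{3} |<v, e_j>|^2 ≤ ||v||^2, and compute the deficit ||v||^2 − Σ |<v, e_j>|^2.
Σ |<v, e_j>|^2 = 828/25; ||v||^2 = 36; deficit = 72/25

Write each e_j = u_j / sqrt(<u_j, u_j>) where u_j is the displayed integer vector. Then <v, e_j> = <v, u_j> / sqrt(<u_j, u_j>), so |<v, e_j>|^2 = <v, u_j>^2 / <u_j, u_j>.
Coefficients: <v, e_1> = -18/sqrt(10), <v, e_2> = 0/sqrt(10), <v, e_3> = -6/sqrt(50).
Square and sum: Σ |<v, e_j>|^2 = 828/25.
Compute ||v||^2 = v·v = 36.
Deficit = 36 − 828/25 = 72/25 ≥ 0, confirming Bessel's inequality. (The deficit equals ||v − Σ <v,e_j> e_j||^2, the squared distance from v to span{e_j}.)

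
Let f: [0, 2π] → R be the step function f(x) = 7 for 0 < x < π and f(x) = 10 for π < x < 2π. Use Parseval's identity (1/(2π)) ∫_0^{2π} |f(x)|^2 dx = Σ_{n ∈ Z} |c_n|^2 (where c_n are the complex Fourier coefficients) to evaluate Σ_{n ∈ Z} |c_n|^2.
Σ |c_n|^2 = 149/2

Parseval equates the L^2 energy of f (normalised by 1/(2π)) with the ℓ^2 sum of its Fourier coefficients: (1/(2π)) ∫_0^{2π} |f|^2 = Σ |c_n|^2.
Compute the left side: (1/(2π)) [∫_0^π 7^2 dx + ∫_π^{2π} 10^2 dx] = (1/(2π)) · (49π + 100π) = (49 + 100)/2 = 149/2.
So Σ_{n ∈ Z} |c_n|^2 = 149/2.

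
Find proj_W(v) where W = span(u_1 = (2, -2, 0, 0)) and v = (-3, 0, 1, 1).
proj_W(v) = (-3/2, 3/2, 0, 0)

Set up U = [u_1 | ... | u_1] ∈ R^(4×1). The projector onto W = col(U) is P = U (U^T U)^(-1) U^T.
Compute U^T U =
  [8],
and U^T v = (-6).
Solve U^T U · c = U^T v for the coefficients: c = (-3/4). The projection is proj_W(v) = U c.
Check: (v - proj_W(v)) · u_1 = 0  (should be 0).
Result: proj_W(v) = (-3/2, 3/2, 0, 0).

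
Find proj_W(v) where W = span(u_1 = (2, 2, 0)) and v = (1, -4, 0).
proj_W(v) = (-3/2, -3/2, 0)

Set up U = [u_1 | ... | u_1] ∈ R^(3×1). The projector onto W = col(U) is P = U (U^T U)^(-1) U^T.
Compute U^T U =
  [8],
and U^T v = (-6).
Solve U^T U · c = U^T v for the coefficients: c = (-3/4). The projection is proj_W(v) = U c.
Check: (v - proj_W(v)) · u_1 = 0  (should be 0).
Result: proj_W(v) = (-3/2, -3/2, 0).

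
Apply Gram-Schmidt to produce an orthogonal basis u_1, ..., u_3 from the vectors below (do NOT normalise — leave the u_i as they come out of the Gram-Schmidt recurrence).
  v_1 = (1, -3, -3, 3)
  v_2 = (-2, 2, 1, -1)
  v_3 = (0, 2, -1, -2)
Orthogonal basis:
  u_1 = (1, -3, -3, 3)
  u_2 = (-3/2, 1/2, -1/2, 1/2)
  u_3 = (4/7, 20/21, -79/42, -47/42)

Apply the Gram-Schmidt recurrence
  u_1 = v_1
  u_i = v_i − Σ_{j<i} ((v_i · u_j) / (u_j · u_j)) · u_j.

Step by step this gives:
  u_1 = (1, -3, -3, 3)
  u_2 = (-3/2, 1/2, -1/2, 1/2)
  u_3 = (4/7, 20/21, -79/42, -47/42)

Orthogonality check:
  u_2 · u_1 = 0 (should be 0)
  u_3 · u_1 = 0 (should be 0)
  u_3 · u_2 = 0 (should be 0)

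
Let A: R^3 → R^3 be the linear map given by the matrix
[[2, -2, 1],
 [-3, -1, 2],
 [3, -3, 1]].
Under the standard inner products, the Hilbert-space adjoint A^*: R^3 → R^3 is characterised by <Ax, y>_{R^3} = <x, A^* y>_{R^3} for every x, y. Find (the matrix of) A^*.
A^* = A^T =
[[2, -3, 3],
 [-2, -1, -3],
 [1, 2, 1]]

For real matrices with standard dot products, the defining identity <Ax, y> = <x, A^* y> gives (Ax)^T y = x^T (A^*) y, i.e. x^T A^T y = x^T (A^*) y. Since this holds for all x, y, we must have A^* = A^T. Therefore
A^* =
[[2, -3, 3],
 [-2, -1, -3],
 [1, 2, 1]].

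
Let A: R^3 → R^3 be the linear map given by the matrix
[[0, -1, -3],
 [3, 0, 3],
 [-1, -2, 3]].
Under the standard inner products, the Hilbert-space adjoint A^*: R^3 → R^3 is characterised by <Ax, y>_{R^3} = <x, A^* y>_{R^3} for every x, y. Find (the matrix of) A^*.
A^* = A^T =
[[0, 3, -1],
 [-1, 0, -2],
 [-3, 3, 3]]

For real matrices with standard dot products, the defining identity <Ax, y> = <x, A^* y> gives (Ax)^T y = x^T (A^*) y, i.e. x^T A^T y = x^T (A^*) y. Since this holds for all x, y, we must have A^* = A^T. Therefore
A^* =
[[0, 3, -1],
 [-1, 0, -2],
 [-3, 3, 3]].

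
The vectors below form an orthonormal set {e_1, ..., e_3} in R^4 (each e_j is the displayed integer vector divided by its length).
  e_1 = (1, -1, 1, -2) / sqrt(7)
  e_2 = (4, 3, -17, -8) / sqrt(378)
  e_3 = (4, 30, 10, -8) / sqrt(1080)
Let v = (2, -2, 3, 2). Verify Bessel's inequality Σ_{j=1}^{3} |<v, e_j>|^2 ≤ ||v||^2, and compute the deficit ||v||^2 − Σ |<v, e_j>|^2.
Σ |<v, e_j>|^2 = 69/5; ||v||^2 = 21; deficit = 36/5

Write each e_j = u_j / sqrt(<u_j, u_j>) where u_j is the displayed integer vector. Then <v, e_j> = <v, u_j> / sqrt(<u_j, u_j>), so |<v, e_j>|^2 = <v, u_j>^2 / <u_j, u_j>.
Coefficients: <v, e_1> = 3/sqrt(7), <v, e_2> = -65/sqrt(378), <v, e_3> = -38/sqrt(1080).
Square and sum: Σ |<v, e_j>|^2 = 69/5.
Compute ||v||^2 = v·v = 21.
Deficit = 21 − 69/5 = 36/5 ≥ 0, confirming Bessel's inequality. (The deficit equals ||v − Σ <v,e_j> e_j||^2, the squared distance from v to span{e_j}.)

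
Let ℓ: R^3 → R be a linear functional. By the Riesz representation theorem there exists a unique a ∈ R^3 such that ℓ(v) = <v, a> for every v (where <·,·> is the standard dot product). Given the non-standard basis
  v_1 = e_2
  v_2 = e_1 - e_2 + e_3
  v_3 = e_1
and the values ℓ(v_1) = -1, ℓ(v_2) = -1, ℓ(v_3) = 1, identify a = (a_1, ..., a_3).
a = (1, -1, -3)

Write a = (a_1, ..., a_3) in the standard basis. For each basis vector v_i, ℓ(v_i) = <v_i, a> is a linear equation in the a_j's. Collect the n equations into a matrix system V a = ℓ, where row i of V is v_i (expressed in the standard basis). Since V is invertible (lower-triangular with 1s on the diagonal, up to permutation), solve by back-substitution:
  V =
[[0, 1, 0],
 [1, -1, 1],
 [1, 0, 0]]
  V a = (-1, -1, 1)
Solving gives a = (1, -1, -3).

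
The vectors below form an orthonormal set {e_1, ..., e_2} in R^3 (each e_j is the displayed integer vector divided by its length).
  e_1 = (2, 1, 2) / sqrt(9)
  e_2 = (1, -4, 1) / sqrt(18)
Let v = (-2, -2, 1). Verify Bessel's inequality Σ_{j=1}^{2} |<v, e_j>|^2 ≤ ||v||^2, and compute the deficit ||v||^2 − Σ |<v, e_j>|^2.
Σ |<v, e_j>|^2 = 9/2; ||v||^2 = 9; deficit = 9/2

Write each e_j = u_j / sqrt(<u_j, u_j>) where u_j is the displayed integer vector. Then <v, e_j> = <v, u_j> / sqrt(<u_j, u_j>), so |<v, e_j>|^2 = <v, u_j>^2 / <u_j, u_j>.
Coefficients: <v, e_1> = -4/sqrt(9), <v, e_2> = 7/sqrt(18).
Square and sum: Σ |<v, e_j>|^2 = 9/2.
Compute ||v||^2 = v·v = 9.
Deficit = 9 − 9/2 = 9/2 ≥ 0, confirming Bessel's inequality. (The deficit equals ||v − Σ <v,e_j> e_j||^2, the squared distance from v to span{e_j}.)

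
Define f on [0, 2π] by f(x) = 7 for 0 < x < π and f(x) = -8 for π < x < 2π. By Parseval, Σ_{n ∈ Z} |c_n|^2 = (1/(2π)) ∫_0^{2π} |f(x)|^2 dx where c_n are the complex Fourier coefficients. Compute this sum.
Σ |c_n|^2 = 113/2

Parseval equates the L^2 energy of f (normalised by 1/(2π)) with the ℓ^2 sum of its Fourier coefficients: (1/(2π)) ∫_0^{2π} |f|^2 = Σ |c_n|^2.
Compute the left side: (1/(2π)) [∫_0^π 7^2 dx + ∫_π^{2π} (-8)^2 dx] = (1/(2π)) · (49π + 64π) = (49 + 64)/2 = 113/2.
So Σ_{n ∈ Z} |c_n|^2 = 113/2.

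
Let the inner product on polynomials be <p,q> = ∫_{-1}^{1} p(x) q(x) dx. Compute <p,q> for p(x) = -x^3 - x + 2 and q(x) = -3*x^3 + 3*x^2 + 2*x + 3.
<p,q> = 1672/105

Expand the product: p(x)·q(x) = 3*x^6 - 3*x^5 + x^4 - 12*x^3 + 4*x^2 + x + 6.
∫_{-1}^{1} of each monomial x^k gives [2/(k+1) if k even, 0 if k odd]. Integrating term-by-term (or equivalently evaluating the antiderivative F(x) = 3*x^7/7 - x^6/2 + x^5/5 - 3*x^4 + 4*x^3/3 + x^2/2 + 6*x at the endpoints):
  F(1) − F(−1) = 521/105 − (-1151/105) = 1672/105.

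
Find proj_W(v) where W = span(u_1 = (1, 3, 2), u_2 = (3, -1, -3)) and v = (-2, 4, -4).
proj_W(v) = (17/23, 11/23, -2/23)

Set up U = [u_1 | ... | u_2] ∈ R^(3×2). The projector onto W = col(U) is P = U (U^T U)^(-1) U^T.
Compute U^T U =
  [14, -6]
  [-6, 19],
and U^T v = (2, 2).
Solve U^T U · c = U^T v for the coefficients: c = (5/23, 4/23). The projection is proj_W(v) = U c.
Check: (v - proj_W(v)) · u_1 = 0  (should be 0).
Check: (v - proj_W(v)) · u_2 = 0  (should be 0).
Result: proj_W(v) = (17/23, 11/23, -2/23).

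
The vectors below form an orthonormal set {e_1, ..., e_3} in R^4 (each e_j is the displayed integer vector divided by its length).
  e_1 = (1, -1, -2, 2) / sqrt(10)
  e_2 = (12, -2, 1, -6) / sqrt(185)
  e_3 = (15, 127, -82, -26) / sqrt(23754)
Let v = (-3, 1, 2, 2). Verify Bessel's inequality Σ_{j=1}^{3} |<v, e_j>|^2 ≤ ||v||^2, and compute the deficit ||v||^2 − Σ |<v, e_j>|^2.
Σ |<v, e_j>|^2 = 4754/321; ||v||^2 = 18; deficit = 1024/321

Write each e_j = u_j / sqrt(<u_j, u_j>) where u_j is the displayed integer vector. Then <v, e_j> = <v, u_j> / sqrt(<u_j, u_j>), so |<v, e_j>|^2 = <v, u_j>^2 / <u_j, u_j>.
Coefficients: <v, e_1> = -4/sqrt(10), <v, e_2> = -48/sqrt(185), <v, e_3> = -134/sqrt(23754).
Square and sum: Σ |<v, e_j>|^2 = 4754/321.
Compute ||v||^2 = v·v = 18.
Deficit = 18 − 4754/321 = 1024/321 ≥ 0, confirming Bessel's inequality. (The deficit equals ||v − Σ <v,e_j> e_j||^2, the squared distance from v to span{e_j}.)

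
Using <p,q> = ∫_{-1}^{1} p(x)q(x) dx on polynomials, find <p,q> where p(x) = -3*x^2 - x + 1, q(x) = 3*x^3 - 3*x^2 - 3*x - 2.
<p,q> = 12/5

Expand the product: p(x)·q(x) = -9*x^5 + 6*x^4 + 15*x^3 + 6*x^2 - x - 2.
∫_{-1}^{1} of each monomial x^k gives [2/(k+1) if k even, 0 if k odd]. Integrating term-by-term (or equivalently evaluating the antiderivative F(x) = -3*x^6/2 + 6*x^5/5 + 15*x^4/4 + 2*x^3 - x^2/2 - 2*x at the endpoints):
  F(1) − F(−1) = 59/20 − (11/20) = 12/5.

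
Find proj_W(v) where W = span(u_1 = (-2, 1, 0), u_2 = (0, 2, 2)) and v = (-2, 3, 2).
proj_W(v) = (-2, 3, 2)

Set up U = [u_1 | ... | u_2] ∈ R^(3×2). The projector onto W = col(U) is P = U (U^T U)^(-1) U^T.
Compute U^T U =
  [5, 2]
  [2, 8],
and U^T v = (7, 10).
Solve U^T U · c = U^T v for the coefficients: c = (1, 1). The projection is proj_W(v) = U c.
Check: (v - proj_W(v)) · u_1 = 0  (should be 0).
Check: (v - proj_W(v)) · u_2 = 0  (should be 0).
Result: proj_W(v) = (-2, 3, 2).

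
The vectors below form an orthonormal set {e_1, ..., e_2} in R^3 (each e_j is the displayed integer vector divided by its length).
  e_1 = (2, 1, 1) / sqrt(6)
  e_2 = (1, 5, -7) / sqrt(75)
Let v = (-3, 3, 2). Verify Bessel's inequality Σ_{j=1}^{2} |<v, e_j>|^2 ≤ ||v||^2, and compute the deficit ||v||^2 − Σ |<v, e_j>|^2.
Σ |<v, e_j>|^2 = 11/50; ||v||^2 = 22; deficit = 1089/50

Write each e_j = u_j / sqrt(<u_j, u_j>) where u_j is the displayed integer vector. Then <v, e_j> = <v, u_j> / sqrt(<u_j, u_j>), so |<v, e_j>|^2 = <v, u_j>^2 / <u_j, u_j>.
Coefficients: <v, e_1> = -1/sqrt(6), <v, e_2> = -2/sqrt(75).
Square and sum: Σ |<v, e_j>|^2 = 11/50.
Compute ||v||^2 = v·v = 22.
Deficit = 22 − 11/50 = 1089/50 ≥ 0, confirming Bessel's inequality. (The deficit equals ||v − Σ <v,e_j> e_j||^2, the squared distance from v to span{e_j}.)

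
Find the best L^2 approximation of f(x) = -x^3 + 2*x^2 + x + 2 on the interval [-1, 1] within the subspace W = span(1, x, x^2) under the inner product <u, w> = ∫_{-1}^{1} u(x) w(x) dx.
g(x) = 2*x^2 + 2*x/5 + 2

The best approximation g ∈ W is the orthogonal projection of f onto W. Writing g = a_0 + a_1 x + a_2 x^2, the coefficients solve the normal equations G · a = b where
  G_{ij} = <φ_i, φ_j> and b_i = <f, φ_i>, with φ_0 = 1, φ_1 = x, φ_2 = x^2.
G =
  [2, 0, 2/3]
  [0, 2/3, 0]
  [2/3, 0, 2/5],
b = (16/3, 4/15, 32/15).
Solving gives a_0 = 2, a_1 = 2/5, a_2 = 2, so
  g(x) = 2*x^2 + 2*x/5 + 2.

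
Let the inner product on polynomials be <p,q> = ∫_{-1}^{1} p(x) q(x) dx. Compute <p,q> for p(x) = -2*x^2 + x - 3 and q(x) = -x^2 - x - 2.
<p,q> = 84/5

Expand the product: p(x)·q(x) = 2*x^4 + x^3 + 6*x^2 + x + 6.
∫_{-1}^{1} of each monomial x^k gives [2/(k+1) if k even, 0 if k odd]. Integrating term-by-term (or equivalently evaluating the antiderivative F(x) = 2*x^5/5 + x^4/4 + 2*x^3 + x^2/2 + 6*x at the endpoints):
  F(1) − F(−1) = 183/20 − (-153/20) = 84/5.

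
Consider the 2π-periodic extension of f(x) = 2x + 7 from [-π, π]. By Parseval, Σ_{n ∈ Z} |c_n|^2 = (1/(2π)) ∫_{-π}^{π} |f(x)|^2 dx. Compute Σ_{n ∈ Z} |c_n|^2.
Σ |c_n|^2 = 4π^2/3 + 49

Expand and integrate term by term over [-π, π]:
  ∫ (2x)^2 dx = 4·(2π^3/3); ∫ 2·2·(7)·x dx = 0 (odd integrand); ∫ 7^2 dx = 49·2π.
So (1/(2π)) ∫_{-π}^{π} (2x + 7)^2 dx = 4π^2/3 + 49 = 4π^2/3 + 49.
Parseval ⇒ Σ |c_n|^2 = 4π^2/3 + 49.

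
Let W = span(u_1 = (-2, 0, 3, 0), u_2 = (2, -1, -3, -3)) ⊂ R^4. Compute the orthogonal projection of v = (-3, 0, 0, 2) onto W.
proj_W(v) = (-12/13, 3/5, 18/13, 9/5)

Set up U = [u_1 | ... | u_2] ∈ R^(4×2). The projector onto W = col(U) is P = U (U^T U)^(-1) U^T.
Compute U^T U =
  [13, -13]
  [-13, 23],
and U^T v = (6, -12).
Solve U^T U · c = U^T v for the coefficients: c = (-9/65, -3/5). The projection is proj_W(v) = U c.
Check: (v - proj_W(v)) · u_1 = 0  (should be 0).
Check: (v - proj_W(v)) · u_2 = 0  (should be 0).
Result: proj_W(v) = (-12/13, 3/5, 18/13, 9/5).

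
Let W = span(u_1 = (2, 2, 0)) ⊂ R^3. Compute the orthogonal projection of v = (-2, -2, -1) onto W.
proj_W(v) = (-2, -2, 0)

Set up U = [u_1 | ... | u_1] ∈ R^(3×1). The projector onto W = col(U) is P = U (U^T U)^(-1) U^T.
Compute U^T U =
  [8],
and U^T v = (-8).
Solve U^T U · c = U^T v for the coefficients: c = (-1). The projection is proj_W(v) = U c.
Check: (v - proj_W(v)) · u_1 = 0  (should be 0).
Result: proj_W(v) = (-2, -2, 0).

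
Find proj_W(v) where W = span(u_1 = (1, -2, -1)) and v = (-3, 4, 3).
proj_W(v) = (-7/3, 14/3, 7/3)

Set up U = [u_1 | ... | u_1] ∈ R^(3×1). The projector onto W = col(U) is P = U (U^T U)^(-1) U^T.
Compute U^T U =
  [6],
and U^T v = (-14).
Solve U^T U · c = U^T v for the coefficients: c = (-7/3). The projection is proj_W(v) = U c.
Check: (v - proj_W(v)) · u_1 = 0  (should be 0).
Result: proj_W(v) = (-7/3, 14/3, 7/3).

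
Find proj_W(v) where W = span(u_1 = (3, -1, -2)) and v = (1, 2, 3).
proj_W(v) = (-15/14, 5/14, 5/7)

Set up U = [u_1 | ... | u_1] ∈ R^(3×1). The projector onto W = col(U) is P = U (U^T U)^(-1) U^T.
Compute U^T U =
  [14],
and U^T v = (-5).
Solve U^T U · c = U^T v for the coefficients: c = (-5/14). The projection is proj_W(v) = U c.
Check: (v - proj_W(v)) · u_1 = 0  (should be 0).
Result: proj_W(v) = (-15/14, 5/14, 5/7).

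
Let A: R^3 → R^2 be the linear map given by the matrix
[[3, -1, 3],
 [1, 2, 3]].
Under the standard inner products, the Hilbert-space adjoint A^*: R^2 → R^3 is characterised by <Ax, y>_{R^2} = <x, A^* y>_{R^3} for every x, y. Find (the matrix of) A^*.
A^* = A^T =
[[3, 1],
 [-1, 2],
 [3, 3]]

For real matrices with standard dot products, the defining identity <Ax, y> = <x, A^* y> gives (Ax)^T y = x^T (A^*) y, i.e. x^T A^T y = x^T (A^*) y. Since this holds for all x, y, we must have A^* = A^T. Therefore
A^* =
[[3, 1],
 [-1, 2],
 [3, 3]].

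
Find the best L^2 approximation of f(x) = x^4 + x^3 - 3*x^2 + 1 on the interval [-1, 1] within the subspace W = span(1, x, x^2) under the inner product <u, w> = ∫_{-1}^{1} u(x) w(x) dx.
g(x) = -15*x^2/7 + 3*x/5 + 32/35

The best approximation g ∈ W is the orthogonal projection of f onto W. Writing g = a_0 + a_1 x + a_2 x^2, the coefficients solve the normal equations G · a = b where
  G_{ij} = <φ_i, φ_j> and b_i = <f, φ_i>, with φ_0 = 1, φ_1 = x, φ_2 = x^2.
G =
  [2, 0, 2/3]
  [0, 2/3, 0]
  [2/3, 0, 2/5],
b = (2/5, 2/5, -26/105).
Solving gives a_0 = 32/35, a_1 = 3/5, a_2 = -15/7, so
  g(x) = -15*x^2/7 + 3*x/5 + 32/35.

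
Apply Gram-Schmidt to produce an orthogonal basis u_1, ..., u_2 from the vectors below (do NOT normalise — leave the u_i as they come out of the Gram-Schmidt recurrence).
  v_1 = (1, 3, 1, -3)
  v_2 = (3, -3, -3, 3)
Orthogonal basis:
  u_1 = (1, 3, 1, -3)
  u_2 = (39/10, -3/10, -21/10, 3/10)

Apply the Gram-Schmidt recurrence
  u_1 = v_1
  u_i = v_i − Σ_{j<i} ((v_i · u_j) / (u_j · u_j)) · u_j.

Step by step this gives:
  u_1 = (1, 3, 1, -3)
  u_2 = (39/10, -3/10, -21/10, 3/10)

Orthogonality check:
  u_2 · u_1 = 0 (should be 0)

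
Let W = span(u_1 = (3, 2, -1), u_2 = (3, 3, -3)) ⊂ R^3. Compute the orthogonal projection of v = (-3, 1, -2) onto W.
proj_W(v) = (-5/2, 0, -5/2)

Set up U = [u_1 | ... | u_2] ∈ R^(3×2). The projector onto W = col(U) is P = U (U^T U)^(-1) U^T.
Compute U^T U =
  [14, 18]
  [18, 27],
and U^T v = (-5, 0).
Solve U^T U · c = U^T v for the coefficients: c = (-5/2, 5/3). The projection is proj_W(v) = U c.
Check: (v - proj_W(v)) · u_1 = 0  (should be 0).
Check: (v - proj_W(v)) · u_2 = 0  (should be 0).
Result: proj_W(v) = (-5/2, 0, -5/2).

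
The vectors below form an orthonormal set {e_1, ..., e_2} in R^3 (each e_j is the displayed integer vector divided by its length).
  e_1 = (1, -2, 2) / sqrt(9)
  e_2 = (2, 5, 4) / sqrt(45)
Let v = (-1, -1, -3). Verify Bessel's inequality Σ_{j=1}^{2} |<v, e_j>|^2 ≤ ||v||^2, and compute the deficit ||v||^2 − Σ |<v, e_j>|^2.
Σ |<v, e_j>|^2 = 54/5; ||v||^2 = 11; deficit = 1/5

Write each e_j = u_j / sqrt(<u_j, u_j>) where u_j is the displayed integer vector. Then <v, e_j> = <v, u_j> / sqrt(<u_j, u_j>), so |<v, e_j>|^2 = <v, u_j>^2 / <u_j, u_j>.
Coefficients: <v, e_1> = -5/sqrt(9), <v, e_2> = -19/sqrt(45).
Square and sum: Σ |<v, e_j>|^2 = 54/5.
Compute ||v||^2 = v·v = 11.
Deficit = 11 − 54/5 = 1/5 ≥ 0, confirming Bessel's inequality. (The deficit equals ||v − Σ <v,e_j> e_j||^2, the squared distance from v to span{e_j}.)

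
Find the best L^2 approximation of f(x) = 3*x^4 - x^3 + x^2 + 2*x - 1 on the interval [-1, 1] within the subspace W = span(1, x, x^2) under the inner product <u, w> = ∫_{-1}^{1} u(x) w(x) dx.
g(x) = 25*x^2/7 + 7*x/5 - 44/35

The best approximation g ∈ W is the orthogonal projection of f onto W. Writing g = a_0 + a_1 x + a_2 x^2, the coefficients solve the normal equations G · a = b where
  G_{ij} = <φ_i, φ_j> and b_i = <f, φ_i>, with φ_0 = 1, φ_1 = x, φ_2 = x^2.
G =
  [2, 0, 2/3]
  [0, 2/3, 0]
  [2/3, 0, 2/5],
b = (-2/15, 14/15, 62/105).
Solving gives a_0 = -44/35, a_1 = 7/5, a_2 = 25/7, so
  g(x) = 25*x^2/7 + 7*x/5 - 44/35.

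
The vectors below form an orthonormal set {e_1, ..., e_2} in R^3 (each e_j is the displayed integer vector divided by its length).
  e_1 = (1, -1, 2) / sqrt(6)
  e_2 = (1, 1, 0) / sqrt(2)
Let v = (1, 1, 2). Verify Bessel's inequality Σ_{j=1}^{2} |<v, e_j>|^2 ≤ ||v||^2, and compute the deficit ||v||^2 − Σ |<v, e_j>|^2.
Σ |<v, e_j>|^2 = 14/3; ||v||^2 = 6; deficit = 4/3

Write each e_j = u_j / sqrt(<u_j, u_j>) where u_j is the displayed integer vector. Then <v, e_j> = <v, u_j> / sqrt(<u_j, u_j>), so |<v, e_j>|^2 = <v, u_j>^2 / <u_j, u_j>.
Coefficients: <v, e_1> = 4/sqrt(6), <v, e_2> = 2/sqrt(2).
Square and sum: Σ |<v, e_j>|^2 = 14/3.
Compute ||v||^2 = v·v = 6.
Deficit = 6 − 14/3 = 4/3 ≥ 0, confirming Bessel's inequality. (The deficit equals ||v − Σ <v,e_j> e_j||^2, the squared distance from v to span{e_j}.)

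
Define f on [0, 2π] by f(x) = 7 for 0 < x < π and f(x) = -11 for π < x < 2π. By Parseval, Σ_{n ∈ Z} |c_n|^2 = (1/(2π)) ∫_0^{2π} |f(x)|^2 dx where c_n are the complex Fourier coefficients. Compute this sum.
Σ |c_n|^2 = 85

Parseval equates the L^2 energy of f (normalised by 1/(2π)) with the ℓ^2 sum of its Fourier coefficients: (1/(2π)) ∫_0^{2π} |f|^2 = Σ |c_n|^2.
Compute the left side: (1/(2π)) [∫_0^π 7^2 dx + ∫_π^{2π} (-11)^2 dx] = (1/(2π)) · (49π + 121π) = (49 + 121)/2 = 85.
So Σ_{n ∈ Z} |c_n|^2 = 85.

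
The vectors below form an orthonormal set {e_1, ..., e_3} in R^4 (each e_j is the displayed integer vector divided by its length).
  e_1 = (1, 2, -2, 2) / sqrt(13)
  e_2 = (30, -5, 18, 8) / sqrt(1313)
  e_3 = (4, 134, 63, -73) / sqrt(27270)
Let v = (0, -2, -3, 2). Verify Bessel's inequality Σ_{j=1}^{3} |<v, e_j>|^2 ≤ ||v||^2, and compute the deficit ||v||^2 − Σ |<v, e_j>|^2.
Σ |<v, e_j>|^2 = 167/10; ||v||^2 = 17; deficit = 3/10

Write each e_j = u_j / sqrt(<u_j, u_j>) where u_j is the displayed integer vector. Then <v, e_j> = <v, u_j> / sqrt(<u_j, u_j>), so |<v, e_j>|^2 = <v, u_j>^2 / <u_j, u_j>.
Coefficients: <v, e_1> = 6/sqrt(13), <v, e_2> = -28/sqrt(1313), <v, e_3> = -603/sqrt(27270).
Square and sum: Σ |<v, e_j>|^2 = 167/10.
Compute ||v||^2 = v·v = 17.
Deficit = 17 − 167/10 = 3/10 ≥ 0, confirming Bessel's inequality. (The deficit equals ||v − Σ <v,e_j> e_j||^2, the squared distance from v to span{e_j}.)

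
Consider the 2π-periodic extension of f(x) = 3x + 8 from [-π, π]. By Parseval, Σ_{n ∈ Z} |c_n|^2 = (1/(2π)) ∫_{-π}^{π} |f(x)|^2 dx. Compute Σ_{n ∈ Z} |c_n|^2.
Σ |c_n|^2 = 3π^2 + 64

Expand and integrate term by term over [-π, π]:
  ∫ (3x)^2 dx = 9·(2π^3/3); ∫ 2·3·(8)·x dx = 0 (odd integrand); ∫ 8^2 dx = 64·2π.
So (1/(2π)) ∫_{-π}^{π} (3x + 8)^2 dx = 9π^2/3 + 64 = 3π^2 + 64.
Parseval ⇒ Σ |c_n|^2 = 3π^2 + 64.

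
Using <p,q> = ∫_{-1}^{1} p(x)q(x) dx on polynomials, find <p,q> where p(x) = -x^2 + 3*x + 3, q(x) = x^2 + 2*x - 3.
<p,q> = -52/5

Expand the product: p(x)·q(x) = -x^4 + x^3 + 12*x^2 - 3*x - 9.
∫_{-1}^{1} of each monomial x^k gives [2/(k+1) if k even, 0 if k odd]. Integrating term-by-term (or equivalently evaluating the antiderivative F(x) = -x^5/5 + x^4/4 + 4*x^3 - 3*x^2/2 - 9*x at the endpoints):
  F(1) − F(−1) = -129/20 − (79/20) = -52/5.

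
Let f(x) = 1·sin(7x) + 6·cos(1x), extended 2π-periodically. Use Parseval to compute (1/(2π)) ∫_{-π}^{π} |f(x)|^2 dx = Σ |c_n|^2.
Σ |c_n|^2 = 37/2

Expand |f|^2 and use orthogonality of {sin(nx), cos(mx)} on [-π, π]:
  ∫_{-π}^{π} sin(nx)^2 dx = π, ∫ cos(mx)^2 dx = π, and cross terms integrate to 0.
So ∫_{-π}^{π} f(x)^2 dx = 1^2 · π + 6^2 · π = (1 + 36)π.
Divide by 2π: (1 + 36)/2 = 37/2.
By Parseval, this equals Σ |c_n|^2.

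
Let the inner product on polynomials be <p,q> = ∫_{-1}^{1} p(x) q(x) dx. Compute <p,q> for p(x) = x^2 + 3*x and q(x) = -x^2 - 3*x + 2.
<p,q> = -76/15

Expand the product: p(x)·q(x) = -x^4 - 6*x^3 - 7*x^2 + 6*x.
∫_{-1}^{1} of each monomial x^k gives [2/(k+1) if k even, 0 if k odd]. Integrating term-by-term (or equivalently evaluating the antiderivative F(x) = -x^5/5 - 3*x^4/2 - 7*x^3/3 + 3*x^2 at the endpoints):
  F(1) − F(−1) = -31/30 − (121/30) = -76/15.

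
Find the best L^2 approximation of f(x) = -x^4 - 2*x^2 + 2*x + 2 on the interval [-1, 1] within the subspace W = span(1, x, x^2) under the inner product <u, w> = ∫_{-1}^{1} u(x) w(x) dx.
g(x) = -20*x^2/7 + 2*x + 73/35

The best approximation g ∈ W is the orthogonal projection of f onto W. Writing g = a_0 + a_1 x + a_2 x^2, the coefficients solve the normal equations G · a = b where
  G_{ij} = <φ_i, φ_j> and b_i = <f, φ_i>, with φ_0 = 1, φ_1 = x, φ_2 = x^2.
G =
  [2, 0, 2/3]
  [0, 2/3, 0]
  [2/3, 0, 2/5],
b = (34/15, 4/3, 26/105).
Solving gives a_0 = 73/35, a_1 = 2, a_2 = -20/7, so
  g(x) = -20*x^2/7 + 2*x + 73/35.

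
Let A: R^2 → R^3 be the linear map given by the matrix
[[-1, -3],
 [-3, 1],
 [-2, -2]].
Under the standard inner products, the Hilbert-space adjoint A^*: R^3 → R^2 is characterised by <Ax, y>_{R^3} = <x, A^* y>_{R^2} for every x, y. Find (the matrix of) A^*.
A^* = A^T =
[[-1, -3, -2],
 [-3, 1, -2]]

For real matrices with standard dot products, the defining identity <Ax, y> = <x, A^* y> gives (Ax)^T y = x^T (A^*) y, i.e. x^T A^T y = x^T (A^*) y. Since this holds for all x, y, we must have A^* = A^T. Therefore
A^* =
[[-1, -3, -2],
 [-3, 1, -2]].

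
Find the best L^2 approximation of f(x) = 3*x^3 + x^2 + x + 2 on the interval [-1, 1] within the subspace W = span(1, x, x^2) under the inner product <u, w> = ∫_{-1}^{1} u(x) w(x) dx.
g(x) = x^2 + 14*x/5 + 2

The best approximation g ∈ W is the orthogonal projection of f onto W. Writing g = a_0 + a_1 x + a_2 x^2, the coefficients solve the normal equations G · a = b where
  G_{ij} = <φ_i, φ_j> and b_i = <f, φ_i>, with φ_0 = 1, φ_1 = x, φ_2 = x^2.
G =
  [2, 0, 2/3]
  [0, 2/3, 0]
  [2/3, 0, 2/5],
b = (14/3, 28/15, 26/15).
Solving gives a_0 = 2, a_1 = 14/5, a_2 = 1, so
  g(x) = x^2 + 14*x/5 + 2.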